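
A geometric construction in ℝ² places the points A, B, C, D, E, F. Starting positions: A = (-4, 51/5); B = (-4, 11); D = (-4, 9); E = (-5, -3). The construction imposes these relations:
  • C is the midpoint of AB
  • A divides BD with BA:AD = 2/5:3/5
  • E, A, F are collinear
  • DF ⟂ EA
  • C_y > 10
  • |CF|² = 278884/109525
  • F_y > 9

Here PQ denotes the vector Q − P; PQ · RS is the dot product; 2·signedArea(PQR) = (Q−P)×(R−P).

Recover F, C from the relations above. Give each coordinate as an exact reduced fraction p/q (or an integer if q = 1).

1. F_x = -17920/4381  [E, A, F are collinear ∩ DF ⟂ EA]
2. F_y = 39459/4381  [E, A, F are collinear ∩ DF ⟂ EA]
   → F = (-17920/4381, 39459/4381)
3. C_x = -4  [C is the midpoint of AB]
4. C_y = 53/5  [C is the midpoint of AB]
   → C = (-4, 53/5)

C = (-4, 53/5)
F = (-17920/4381, 39459/4381)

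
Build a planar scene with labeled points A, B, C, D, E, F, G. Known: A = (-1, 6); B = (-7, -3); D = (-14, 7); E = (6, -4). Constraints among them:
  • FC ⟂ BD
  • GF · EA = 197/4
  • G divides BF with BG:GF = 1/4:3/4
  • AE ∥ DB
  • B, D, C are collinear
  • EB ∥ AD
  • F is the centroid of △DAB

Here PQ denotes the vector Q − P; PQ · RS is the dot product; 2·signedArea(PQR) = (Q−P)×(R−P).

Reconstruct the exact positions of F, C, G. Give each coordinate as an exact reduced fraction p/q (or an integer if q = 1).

C = (-4508/447, 629/447)
F = (-22/3, 10/3)
G = (-85/12, -17/12)

1. F_x = -22/3  [F is the centroid of △DAB]
2. F_y = 10/3  [F is the centroid of △DAB]
   → F = (-22/3, 10/3)
3. C_x = -4508/447  [B, D, C are collinear ∩ FC ⟂ BD]
4. C_y = 629/447  [B, D, C are collinear ∩ FC ⟂ BD]
   → C = (-4508/447, 629/447)
5. G_x = -85/12  [G divides BF with BG:GF = 1/4:3/4]
6. G_y = -17/12  [G divides BF with BG:GF = 1/4:3/4]
   → G = (-85/12, -17/12)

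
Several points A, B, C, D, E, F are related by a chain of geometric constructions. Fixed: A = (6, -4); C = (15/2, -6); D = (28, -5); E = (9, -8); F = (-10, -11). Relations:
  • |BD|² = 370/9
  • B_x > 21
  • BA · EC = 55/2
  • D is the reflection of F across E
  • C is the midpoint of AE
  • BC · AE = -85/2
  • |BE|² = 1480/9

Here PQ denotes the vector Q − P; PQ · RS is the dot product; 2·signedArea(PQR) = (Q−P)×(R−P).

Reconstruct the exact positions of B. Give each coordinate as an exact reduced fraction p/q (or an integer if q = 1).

B = (65/3, -6)

1. B_x = 65/3  [line -3·x + 4·y + 89 = 0 ∩ |BE|² = 1480/9]
2. B_y = -6  [line -3·x + 4·y + 89 = 0 ∩ |BE|² = 1480/9]
   → B = (65/3, -6)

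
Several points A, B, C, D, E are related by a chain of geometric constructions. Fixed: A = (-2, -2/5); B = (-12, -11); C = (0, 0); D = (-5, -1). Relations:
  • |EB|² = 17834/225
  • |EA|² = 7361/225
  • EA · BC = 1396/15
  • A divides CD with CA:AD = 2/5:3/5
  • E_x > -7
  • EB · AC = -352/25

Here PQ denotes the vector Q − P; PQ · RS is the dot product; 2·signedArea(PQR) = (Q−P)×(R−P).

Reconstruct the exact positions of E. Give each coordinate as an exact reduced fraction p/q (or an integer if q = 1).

1. E_x = -19/3  [EA · BC = 1396/15 ∩ EB · AC = -352/25]
2. E_y = -62/15  [EA · BC = 1396/15 ∩ EB · AC = -352/25]
   → E = (-19/3, -62/15)

E = (-19/3, -62/15)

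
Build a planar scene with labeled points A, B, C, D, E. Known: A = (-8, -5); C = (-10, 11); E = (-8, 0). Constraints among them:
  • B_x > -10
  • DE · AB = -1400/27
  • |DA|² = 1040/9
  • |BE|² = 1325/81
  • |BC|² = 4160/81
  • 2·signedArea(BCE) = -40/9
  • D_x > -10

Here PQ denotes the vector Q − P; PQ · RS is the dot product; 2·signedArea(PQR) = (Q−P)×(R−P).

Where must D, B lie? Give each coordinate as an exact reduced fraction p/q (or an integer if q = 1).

B = (-82/9, 35/9)
D = (-28/3, 17/3)

1. B_x = -82/9  [line 11·x + 2·y + 832/9 = 0 ∩ |BC|² = 4160/81]
2. B_y = 35/9  [line 11·x + 2·y + 832/9 = 0 ∩ |BC|² = 4160/81]
   → B = (-82/9, 35/9)
3. D_x = -28/3  [line 10/9·x + -80/9·y + 1640/27 = 0 ∩ |DA|² = 1040/9]
4. D_y = 17/3  [line 10/9·x + -80/9·y + 1640/27 = 0 ∩ |DA|² = 1040/9]
   → D = (-28/3, 17/3)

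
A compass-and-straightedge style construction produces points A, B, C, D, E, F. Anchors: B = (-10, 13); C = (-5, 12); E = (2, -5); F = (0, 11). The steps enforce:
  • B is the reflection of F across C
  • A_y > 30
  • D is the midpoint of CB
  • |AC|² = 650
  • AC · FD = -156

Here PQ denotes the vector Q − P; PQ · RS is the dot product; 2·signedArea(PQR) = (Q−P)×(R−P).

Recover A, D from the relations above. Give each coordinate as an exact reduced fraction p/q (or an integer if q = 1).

1. D_x = -15/2  [D is the midpoint of CB]
2. D_y = 25/2  [D is the midpoint of CB]
   → D = (-15/2, 25/2)
3. A_x = -22  [line 15/2·x + -3/2·y + 423/2 = 0 ∩ |AC|² = 650]
4. A_y = 31  [line 15/2·x + -3/2·y + 423/2 = 0 ∩ |AC|² = 650]
   → A = (-22, 31)

A = (-22, 31)
D = (-15/2, 25/2)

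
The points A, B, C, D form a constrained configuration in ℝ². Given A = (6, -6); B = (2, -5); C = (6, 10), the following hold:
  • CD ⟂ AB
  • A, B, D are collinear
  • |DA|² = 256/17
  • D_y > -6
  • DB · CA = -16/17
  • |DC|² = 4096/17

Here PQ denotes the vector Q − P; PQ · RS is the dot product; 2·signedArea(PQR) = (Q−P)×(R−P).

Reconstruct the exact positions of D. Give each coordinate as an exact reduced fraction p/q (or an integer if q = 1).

1. D_x = 38/17  [A, B, D are collinear ∩ CD ⟂ AB]
2. D_y = -86/17  [A, B, D are collinear ∩ CD ⟂ AB]
   → D = (38/17, -86/17)

D = (38/17, -86/17)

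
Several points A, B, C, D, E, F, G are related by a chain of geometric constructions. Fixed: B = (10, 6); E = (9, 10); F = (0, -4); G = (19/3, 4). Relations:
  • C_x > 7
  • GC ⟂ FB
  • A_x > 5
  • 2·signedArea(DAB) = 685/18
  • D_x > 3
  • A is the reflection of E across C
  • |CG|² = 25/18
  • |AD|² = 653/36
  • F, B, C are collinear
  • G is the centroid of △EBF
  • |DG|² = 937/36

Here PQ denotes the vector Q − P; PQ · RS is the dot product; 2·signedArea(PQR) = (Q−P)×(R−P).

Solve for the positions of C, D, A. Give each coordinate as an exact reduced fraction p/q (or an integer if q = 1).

1. C_x = 43/6  [F, B, C are collinear ∩ GC ⟂ FB]
2. C_y = 19/6  [F, B, C are collinear ∩ GC ⟂ FB]
   → C = (43/6, 19/6)
3. A_x = 16/3  [A is the reflection of E across C]
4. A_y = -11/3  [A is the reflection of E across C]
   → A = (16/3, -11/3)
5. D_x = 19/6  [line -29/3·x + 14/3·y + 551/18 = 0 ∩ |AD|² = 653/36]
6. D_y = 0  [line -29/3·x + 14/3·y + 551/18 = 0 ∩ |AD|² = 653/36]
   → D = (19/6, 0)

A = (16/3, -11/3)
C = (43/6, 19/6)
D = (19/6, 0)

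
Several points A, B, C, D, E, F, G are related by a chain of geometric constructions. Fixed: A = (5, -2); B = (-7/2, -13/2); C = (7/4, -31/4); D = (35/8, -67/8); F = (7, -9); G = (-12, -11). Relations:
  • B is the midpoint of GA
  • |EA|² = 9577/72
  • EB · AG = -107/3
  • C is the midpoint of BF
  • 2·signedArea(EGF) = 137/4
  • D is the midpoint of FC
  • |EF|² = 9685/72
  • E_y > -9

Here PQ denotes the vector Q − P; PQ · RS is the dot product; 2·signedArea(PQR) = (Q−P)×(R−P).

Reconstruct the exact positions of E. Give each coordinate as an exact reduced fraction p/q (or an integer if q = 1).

E = (-55/12, -101/12)

1. E_x = -55/12  [EB · AG = -107/3 ∩ 2·signedArea(EGF) = 137/4]
2. E_y = -101/12  [EB · AG = -107/3 ∩ 2·signedArea(EGF) = 137/4]
   → E = (-55/12, -101/12)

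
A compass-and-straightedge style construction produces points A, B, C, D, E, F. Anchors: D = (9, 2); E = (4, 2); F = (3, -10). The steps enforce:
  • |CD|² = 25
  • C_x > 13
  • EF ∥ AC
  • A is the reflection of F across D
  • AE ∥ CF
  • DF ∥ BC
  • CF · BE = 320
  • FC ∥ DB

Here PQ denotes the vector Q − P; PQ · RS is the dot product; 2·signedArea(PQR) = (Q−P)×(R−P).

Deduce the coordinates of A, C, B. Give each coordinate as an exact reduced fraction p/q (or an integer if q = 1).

1. A_x = 15  [A is the reflection of F across D]
2. A_y = 14  [A is the reflection of F across D]
   → A = (15, 14)
3. C_x = 14  [AE ∥ CF ∩ EF ∥ AC]
4. C_y = 2  [AE ∥ CF ∩ EF ∥ AC]
   → C = (14, 2)
5. B_x = 20  [DF ∥ BC ∩ FC ∥ DB]
6. B_y = 14  [DF ∥ BC ∩ FC ∥ DB]
   → B = (20, 14)

A = (15, 14)
B = (20, 14)
C = (14, 2)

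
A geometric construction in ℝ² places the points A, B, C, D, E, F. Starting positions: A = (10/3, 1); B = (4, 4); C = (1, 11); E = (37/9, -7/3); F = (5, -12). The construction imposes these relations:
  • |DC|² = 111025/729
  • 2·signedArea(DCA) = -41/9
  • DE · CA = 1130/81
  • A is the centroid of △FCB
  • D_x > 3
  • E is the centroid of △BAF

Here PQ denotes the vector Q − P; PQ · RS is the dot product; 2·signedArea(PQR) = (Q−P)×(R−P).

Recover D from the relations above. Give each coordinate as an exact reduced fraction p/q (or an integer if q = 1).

1. D_x = 91/27  [2·signedArea(DCA) = -41/9 ∩ DE · CA = 1130/81]
2. D_y = -10/9  [2·signedArea(DCA) = -41/9 ∩ DE · CA = 1130/81]
   → D = (91/27, -10/9)

D = (91/27, -10/9)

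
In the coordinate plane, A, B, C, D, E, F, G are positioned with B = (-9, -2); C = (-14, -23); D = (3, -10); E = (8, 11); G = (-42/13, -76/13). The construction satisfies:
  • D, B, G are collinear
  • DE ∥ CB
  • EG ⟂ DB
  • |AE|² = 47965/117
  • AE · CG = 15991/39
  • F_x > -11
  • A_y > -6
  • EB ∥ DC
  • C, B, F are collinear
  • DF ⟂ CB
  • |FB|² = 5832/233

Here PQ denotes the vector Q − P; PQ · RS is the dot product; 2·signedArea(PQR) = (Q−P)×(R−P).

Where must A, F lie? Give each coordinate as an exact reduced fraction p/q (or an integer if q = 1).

1. A_x = -40/13  [line -140/13·x + -223/13·y + -5272/39 = 0 ∩ |AE|² = 47965/117]
2. A_y = -232/39  [line -140/13·x + -223/13·y + -5272/39 = 0 ∩ |AE|² = 47965/117]
   → A = (-40/13, -232/39)
3. F_x = -2367/233  [C, B, F are collinear ∩ DF ⟂ CB]
4. F_y = -1600/233  [C, B, F are collinear ∩ DF ⟂ CB]
   → F = (-2367/233, -1600/233)

A = (-40/13, -232/39)
F = (-2367/233, -1600/233)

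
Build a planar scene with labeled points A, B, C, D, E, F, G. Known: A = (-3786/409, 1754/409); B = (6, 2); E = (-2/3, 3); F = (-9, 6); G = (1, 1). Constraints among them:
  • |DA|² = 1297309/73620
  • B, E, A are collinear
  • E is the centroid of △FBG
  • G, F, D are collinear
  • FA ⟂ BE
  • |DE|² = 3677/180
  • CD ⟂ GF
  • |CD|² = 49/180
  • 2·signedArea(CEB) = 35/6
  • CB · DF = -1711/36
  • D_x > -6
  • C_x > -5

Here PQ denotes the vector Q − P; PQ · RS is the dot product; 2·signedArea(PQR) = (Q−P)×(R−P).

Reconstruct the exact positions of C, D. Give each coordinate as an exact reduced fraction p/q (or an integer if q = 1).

1. D_x = -76/15  [line -5·x + -10·y + 15 = 0 ∩ |DA|² = 1297309/73620]
2. D_y = 121/30  [line -5·x + -10·y + 15 = 0 ∩ |DA|² = 1297309/73620]
   → D = (-76/15, 121/30)
3. C_x = -29/6  [2·signedArea(CEB) = 35/6 ∩ CD ⟂ GF]
4. C_y = 9/2  [2·signedArea(CEB) = 35/6 ∩ CD ⟂ GF]
   → C = (-29/6, 9/2)

C = (-29/6, 9/2)
D = (-76/15, 121/30)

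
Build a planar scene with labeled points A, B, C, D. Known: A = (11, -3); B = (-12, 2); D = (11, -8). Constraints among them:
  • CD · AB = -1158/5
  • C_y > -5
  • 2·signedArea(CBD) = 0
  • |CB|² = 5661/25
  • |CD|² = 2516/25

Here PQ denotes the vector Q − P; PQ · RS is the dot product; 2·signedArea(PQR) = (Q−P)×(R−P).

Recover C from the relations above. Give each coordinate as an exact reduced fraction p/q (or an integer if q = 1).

1. C_x = 9/5  [2·signedArea(CBD) = 0 ∩ CD · AB = -1158/5]
2. C_y = -4  [2·signedArea(CBD) = 0 ∩ CD · AB = -1158/5]
   → C = (9/5, -4)

C = (9/5, -4)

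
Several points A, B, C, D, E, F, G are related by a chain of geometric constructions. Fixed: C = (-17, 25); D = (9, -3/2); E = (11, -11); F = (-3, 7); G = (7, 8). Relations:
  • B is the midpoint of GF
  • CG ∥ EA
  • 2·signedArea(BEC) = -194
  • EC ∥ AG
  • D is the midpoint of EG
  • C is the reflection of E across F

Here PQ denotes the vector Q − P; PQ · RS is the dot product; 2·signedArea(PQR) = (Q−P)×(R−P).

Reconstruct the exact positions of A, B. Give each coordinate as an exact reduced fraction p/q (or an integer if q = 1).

1. A_x = 35  [EC ∥ AG ∩ CG ∥ EA]
2. A_y = -28  [EC ∥ AG ∩ CG ∥ EA]
   → A = (35, -28)
3. B_x = 2  [B is the midpoint of GF]
4. B_y = 15/2  [B is the midpoint of GF]
   → B = (2, 15/2)

A = (35, -28)
B = (2, 15/2)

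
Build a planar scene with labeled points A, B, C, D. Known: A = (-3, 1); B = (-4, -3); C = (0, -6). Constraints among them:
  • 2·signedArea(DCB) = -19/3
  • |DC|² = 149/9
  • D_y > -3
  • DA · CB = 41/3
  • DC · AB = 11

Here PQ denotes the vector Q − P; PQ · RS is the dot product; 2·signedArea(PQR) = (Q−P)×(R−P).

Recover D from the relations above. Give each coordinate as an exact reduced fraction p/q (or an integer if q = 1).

D = (-7/3, -8/3)

1. D_x = -7/3  [DA · CB = 41/3 ∩ 2·signedArea(DCB) = -19/3]
2. D_y = -8/3  [DA · CB = 41/3 ∩ 2·signedArea(DCB) = -19/3]
   → D = (-7/3, -8/3)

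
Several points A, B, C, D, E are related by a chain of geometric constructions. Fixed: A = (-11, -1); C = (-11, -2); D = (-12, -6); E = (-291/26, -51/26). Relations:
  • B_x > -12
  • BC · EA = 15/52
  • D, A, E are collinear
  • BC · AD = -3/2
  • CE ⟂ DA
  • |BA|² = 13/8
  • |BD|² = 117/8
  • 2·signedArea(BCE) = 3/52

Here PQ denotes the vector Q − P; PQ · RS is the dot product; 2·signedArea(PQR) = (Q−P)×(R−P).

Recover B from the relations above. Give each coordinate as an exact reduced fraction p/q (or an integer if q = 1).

1. B_x = -45/4  [line 1·x + 5·y + 45/2 = 0 ∩ |BA|² = 13/8]
2. B_y = -9/4  [line 1·x + 5·y + 45/2 = 0 ∩ |BA|² = 13/8]
   → B = (-45/4, -9/4)

B = (-45/4, -9/4)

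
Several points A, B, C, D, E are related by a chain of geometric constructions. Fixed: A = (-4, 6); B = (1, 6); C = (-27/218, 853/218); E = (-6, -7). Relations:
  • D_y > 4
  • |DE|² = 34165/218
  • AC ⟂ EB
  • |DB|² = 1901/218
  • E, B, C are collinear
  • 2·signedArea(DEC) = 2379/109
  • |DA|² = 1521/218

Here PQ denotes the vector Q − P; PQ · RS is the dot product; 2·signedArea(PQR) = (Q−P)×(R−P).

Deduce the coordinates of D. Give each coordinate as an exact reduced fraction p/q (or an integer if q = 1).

D = (-365/218, 1035/218)

1. D_x = -365/218  [line -2379/218·x + 1281/218·y + -10065/218 = 0 ∩ |DA|² = 1521/218]
2. D_y = 1035/218  [line -2379/218·x + 1281/218·y + -10065/218 = 0 ∩ |DA|² = 1521/218]
   → D = (-365/218, 1035/218)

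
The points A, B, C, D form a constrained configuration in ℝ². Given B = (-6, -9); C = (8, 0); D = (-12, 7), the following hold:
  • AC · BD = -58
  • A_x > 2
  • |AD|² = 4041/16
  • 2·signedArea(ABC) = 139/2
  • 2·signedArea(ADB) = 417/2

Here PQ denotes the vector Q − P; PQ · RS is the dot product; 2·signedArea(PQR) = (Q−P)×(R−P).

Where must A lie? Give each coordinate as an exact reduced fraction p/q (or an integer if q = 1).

1. A_x = 3  [2·signedArea(ADB) = 417/2 ∩ 2·signedArea(ABC) = 139/2]
2. A_y = 7/4  [2·signedArea(ADB) = 417/2 ∩ 2·signedArea(ABC) = 139/2]
   → A = (3, 7/4)

A = (3, 7/4)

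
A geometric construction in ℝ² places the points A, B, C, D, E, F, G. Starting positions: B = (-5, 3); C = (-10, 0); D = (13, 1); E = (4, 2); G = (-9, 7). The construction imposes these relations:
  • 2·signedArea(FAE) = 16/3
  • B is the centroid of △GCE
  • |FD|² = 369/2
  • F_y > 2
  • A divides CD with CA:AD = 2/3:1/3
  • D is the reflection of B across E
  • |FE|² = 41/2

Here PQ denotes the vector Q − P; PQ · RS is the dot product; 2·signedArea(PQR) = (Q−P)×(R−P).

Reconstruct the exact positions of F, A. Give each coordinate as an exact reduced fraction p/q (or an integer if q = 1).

1. A_x = 16/3  [A divides CD with CA:AD = 2/3:1/3]
2. A_y = 2/3  [A divides CD with CA:AD = 2/3:1/3]
   → A = (16/3, 2/3)
3. F_x = -1/2  [line -4/3·x + -4/3·y + 8/3 = 0 ∩ |FD|² = 369/2]
4. F_y = 5/2  [line -4/3·x + -4/3·y + 8/3 = 0 ∩ |FD|² = 369/2]
   → F = (-1/2, 5/2)

A = (16/3, 2/3)
F = (-1/2, 5/2)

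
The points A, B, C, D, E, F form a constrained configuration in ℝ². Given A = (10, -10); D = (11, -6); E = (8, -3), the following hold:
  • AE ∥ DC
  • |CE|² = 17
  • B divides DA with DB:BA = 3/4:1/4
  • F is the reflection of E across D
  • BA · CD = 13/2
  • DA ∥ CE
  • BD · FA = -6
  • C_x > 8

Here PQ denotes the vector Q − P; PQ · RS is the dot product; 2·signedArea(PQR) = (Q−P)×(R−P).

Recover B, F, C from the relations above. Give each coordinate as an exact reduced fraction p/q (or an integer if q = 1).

1. B_x = 41/4  [B divides DA with DB:BA = 3/4:1/4]
2. B_y = -9  [B divides DA with DB:BA = 3/4:1/4]
   → B = (41/4, -9)
3. F_x = 14  [F is the reflection of E across D]
4. F_y = -9  [F is the reflection of E across D]
   → F = (14, -9)
5. C_x = 9  [DA ∥ CE ∩ AE ∥ DC]
6. C_y = 1  [DA ∥ CE ∩ AE ∥ DC]
   → C = (9, 1)

B = (41/4, -9)
C = (9, 1)
F = (14, -9)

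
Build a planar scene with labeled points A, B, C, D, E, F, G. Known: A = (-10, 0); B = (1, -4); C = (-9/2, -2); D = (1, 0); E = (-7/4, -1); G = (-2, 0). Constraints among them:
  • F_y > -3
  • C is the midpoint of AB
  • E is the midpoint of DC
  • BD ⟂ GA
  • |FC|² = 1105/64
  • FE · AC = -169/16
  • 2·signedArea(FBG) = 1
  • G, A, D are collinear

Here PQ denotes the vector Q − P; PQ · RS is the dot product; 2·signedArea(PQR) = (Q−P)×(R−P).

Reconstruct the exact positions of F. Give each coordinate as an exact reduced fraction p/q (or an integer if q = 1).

1. F_x = -3/8  [2·signedArea(FBG) = 1 ∩ FE · AC = -169/16]
2. F_y = -5/2  [2·signedArea(FBG) = 1 ∩ FE · AC = -169/16]
   → F = (-3/8, -5/2)

F = (-3/8, -5/2)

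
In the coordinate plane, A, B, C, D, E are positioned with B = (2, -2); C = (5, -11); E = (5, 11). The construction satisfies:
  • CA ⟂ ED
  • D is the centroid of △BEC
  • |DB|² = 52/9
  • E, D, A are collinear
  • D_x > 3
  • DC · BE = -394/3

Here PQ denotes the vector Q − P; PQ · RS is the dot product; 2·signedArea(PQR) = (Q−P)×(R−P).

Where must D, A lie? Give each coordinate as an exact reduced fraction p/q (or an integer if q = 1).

A = (1930/617, -6688/617)
D = (4, -2/3)

1. D_x = 4  [D is the centroid of △BEC]
2. D_y = -2/3  [D is the centroid of △BEC]
   → D = (4, -2/3)
3. A_x = 1930/617  [E, D, A are collinear ∩ CA ⟂ ED]
4. A_y = -6688/617  [E, D, A are collinear ∩ CA ⟂ ED]
   → A = (1930/617, -6688/617)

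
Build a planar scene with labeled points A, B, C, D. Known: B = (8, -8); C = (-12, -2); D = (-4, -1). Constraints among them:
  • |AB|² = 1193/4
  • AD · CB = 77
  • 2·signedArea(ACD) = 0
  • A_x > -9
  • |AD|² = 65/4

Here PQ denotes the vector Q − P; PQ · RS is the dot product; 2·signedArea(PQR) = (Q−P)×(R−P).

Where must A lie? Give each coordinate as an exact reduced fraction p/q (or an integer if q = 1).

A = (-8, -3/2)

1. A_x = -8  [2·signedArea(ACD) = 0 ∩ AD · CB = 77]
2. A_y = -3/2  [2·signedArea(ACD) = 0 ∩ AD · CB = 77]
   → A = (-8, -3/2)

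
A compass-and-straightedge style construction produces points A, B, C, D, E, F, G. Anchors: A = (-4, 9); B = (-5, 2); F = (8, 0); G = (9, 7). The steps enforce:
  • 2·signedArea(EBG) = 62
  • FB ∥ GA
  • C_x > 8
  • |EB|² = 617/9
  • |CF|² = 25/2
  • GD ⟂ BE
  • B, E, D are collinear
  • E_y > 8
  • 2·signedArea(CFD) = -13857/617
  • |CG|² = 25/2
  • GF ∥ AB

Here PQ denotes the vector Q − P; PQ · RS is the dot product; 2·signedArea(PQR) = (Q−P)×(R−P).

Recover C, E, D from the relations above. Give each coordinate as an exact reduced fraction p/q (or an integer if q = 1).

C = (17/2, 7/2)
D = (2019/617, 7295/617)
E = (1/3, 25/3)

1. E_x = 1/3  [line -5·x + 14·y + -115 = 0 ∩ |EB|² = 617/9]
2. E_y = 25/3  [line -5·x + 14·y + -115 = 0 ∩ |EB|² = 617/9]
   → E = (1/3, 25/3)
3. D_x = 2019/617  [B, E, D are collinear ∩ GD ⟂ BE]
4. D_y = 7295/617  [B, E, D are collinear ∩ GD ⟂ BE]
   → D = (2019/617, 7295/617)
5. C_x = 17/2  [line -7295/617·x + -2917/617·y + 72217/617 = 0 ∩ |CG|² = 25/2]
6. C_y = 7/2  [line -7295/617·x + -2917/617·y + 72217/617 = 0 ∩ |CG|² = 25/2]
   → C = (17/2, 7/2)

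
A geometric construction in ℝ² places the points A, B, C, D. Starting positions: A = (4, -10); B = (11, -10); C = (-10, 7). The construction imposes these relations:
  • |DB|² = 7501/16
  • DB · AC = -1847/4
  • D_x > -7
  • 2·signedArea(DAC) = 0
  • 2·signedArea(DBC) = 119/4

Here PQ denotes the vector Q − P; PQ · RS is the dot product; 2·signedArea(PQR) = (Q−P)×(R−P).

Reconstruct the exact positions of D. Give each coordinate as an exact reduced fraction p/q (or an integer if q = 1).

1. D_x = -13/2  [2·signedArea(DAC) = 0 ∩ 2·signedArea(DBC) = 119/4]
2. D_y = 11/4  [2·signedArea(DAC) = 0 ∩ 2·signedArea(DBC) = 119/4]
   → D = (-13/2, 11/4)

D = (-13/2, 11/4)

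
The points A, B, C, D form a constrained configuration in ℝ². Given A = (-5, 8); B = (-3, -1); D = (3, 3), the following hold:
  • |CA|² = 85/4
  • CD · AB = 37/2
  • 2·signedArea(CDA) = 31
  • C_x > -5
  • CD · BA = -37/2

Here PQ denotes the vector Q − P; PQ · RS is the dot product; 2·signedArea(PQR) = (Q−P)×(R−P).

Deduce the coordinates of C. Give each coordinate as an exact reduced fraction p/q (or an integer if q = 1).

C = (-4, 7/2)

1. C_x = -4  [CD · AB = 37/2 ∩ 2·signedArea(CDA) = 31]
2. C_y = 7/2  [CD · AB = 37/2 ∩ 2·signedArea(CDA) = 31]
   → C = (-4, 7/2)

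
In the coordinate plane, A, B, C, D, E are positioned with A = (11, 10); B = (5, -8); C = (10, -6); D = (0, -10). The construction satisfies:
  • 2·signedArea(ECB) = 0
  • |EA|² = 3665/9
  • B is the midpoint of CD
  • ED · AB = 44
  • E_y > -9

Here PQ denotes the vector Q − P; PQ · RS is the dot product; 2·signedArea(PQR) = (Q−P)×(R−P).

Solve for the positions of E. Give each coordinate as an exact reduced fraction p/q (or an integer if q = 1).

1. E_x = 10/3  [2·signedArea(ECB) = 0 ∩ ED · AB = 44]
2. E_y = -26/3  [2·signedArea(ECB) = 0 ∩ ED · AB = 44]
   → E = (10/3, -26/3)

E = (10/3, -26/3)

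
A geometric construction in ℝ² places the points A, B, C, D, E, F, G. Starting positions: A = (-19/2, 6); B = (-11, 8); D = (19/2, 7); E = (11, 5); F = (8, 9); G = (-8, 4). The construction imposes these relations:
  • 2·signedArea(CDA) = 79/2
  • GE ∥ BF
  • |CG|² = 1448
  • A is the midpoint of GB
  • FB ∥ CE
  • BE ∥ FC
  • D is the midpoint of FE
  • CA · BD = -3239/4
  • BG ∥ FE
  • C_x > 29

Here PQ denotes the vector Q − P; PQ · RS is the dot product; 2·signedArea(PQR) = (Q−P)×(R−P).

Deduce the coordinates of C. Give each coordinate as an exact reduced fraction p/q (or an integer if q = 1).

C = (30, 6)

1. C_x = 30  [FB ∥ CE ∩ BE ∥ FC]
2. C_y = 6  [FB ∥ CE ∩ BE ∥ FC]
   → C = (30, 6)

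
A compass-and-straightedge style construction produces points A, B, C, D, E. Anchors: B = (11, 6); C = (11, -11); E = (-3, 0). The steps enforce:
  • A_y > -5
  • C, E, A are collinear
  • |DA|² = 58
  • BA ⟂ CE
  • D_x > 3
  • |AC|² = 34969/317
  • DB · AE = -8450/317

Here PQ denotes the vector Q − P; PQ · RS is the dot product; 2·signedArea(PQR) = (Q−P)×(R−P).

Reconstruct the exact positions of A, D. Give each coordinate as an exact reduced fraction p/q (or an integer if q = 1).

1. A_x = 869/317  [C, E, A are collinear ∩ BA ⟂ CE]
2. A_y = -1430/317  [C, E, A are collinear ∩ BA ⟂ CE]
   → A = (869/317, -1430/317)
3. D_x = 4  [line 1820/317·x + -1430/317·y + -2990/317 = 0 ∩ |DA|² = 58]
4. D_y = 3  [line 1820/317·x + -1430/317·y + -2990/317 = 0 ∩ |DA|² = 58]
   → D = (4, 3)

A = (869/317, -1430/317)
D = (4, 3)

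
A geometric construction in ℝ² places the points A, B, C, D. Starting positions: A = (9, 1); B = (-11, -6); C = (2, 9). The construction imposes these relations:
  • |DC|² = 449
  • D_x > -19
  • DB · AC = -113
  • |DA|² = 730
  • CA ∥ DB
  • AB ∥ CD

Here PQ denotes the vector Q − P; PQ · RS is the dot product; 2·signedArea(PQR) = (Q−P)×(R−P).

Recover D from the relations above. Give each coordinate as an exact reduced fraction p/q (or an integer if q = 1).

1. D_x = -18  [CA ∥ DB ∩ AB ∥ CD]
2. D_y = 2  [CA ∥ DB ∩ AB ∥ CD]
   → D = (-18, 2)

D = (-18, 2)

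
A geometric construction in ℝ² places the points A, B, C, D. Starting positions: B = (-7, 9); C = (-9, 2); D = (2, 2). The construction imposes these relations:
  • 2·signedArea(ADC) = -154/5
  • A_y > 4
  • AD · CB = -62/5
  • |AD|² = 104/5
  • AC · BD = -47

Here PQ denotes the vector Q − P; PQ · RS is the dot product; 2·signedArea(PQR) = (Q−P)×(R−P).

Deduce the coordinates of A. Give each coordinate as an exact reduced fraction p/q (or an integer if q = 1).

A = (-8/5, 24/5)

1. A_x = -8/5  [2·signedArea(ADC) = -154/5 ∩ AC · BD = -47]
2. A_y = 24/5  [2·signedArea(ADC) = -154/5 ∩ AC · BD = -47]
   → A = (-8/5, 24/5)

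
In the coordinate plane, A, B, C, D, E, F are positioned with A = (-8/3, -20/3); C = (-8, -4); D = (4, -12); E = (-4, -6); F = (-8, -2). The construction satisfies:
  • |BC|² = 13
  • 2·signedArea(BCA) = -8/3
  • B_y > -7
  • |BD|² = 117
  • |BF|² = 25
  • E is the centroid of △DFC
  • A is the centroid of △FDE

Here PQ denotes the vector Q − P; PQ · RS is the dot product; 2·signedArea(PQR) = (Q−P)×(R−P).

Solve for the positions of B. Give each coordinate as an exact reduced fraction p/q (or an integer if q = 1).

B = (-5, -6)

1. B_x = -5  [line 8/3·x + 16/3·y + 136/3 = 0 ∩ |BD|² = 117]
2. B_y = -6  [line 8/3·x + 16/3·y + 136/3 = 0 ∩ |BD|² = 117]
   → B = (-5, -6)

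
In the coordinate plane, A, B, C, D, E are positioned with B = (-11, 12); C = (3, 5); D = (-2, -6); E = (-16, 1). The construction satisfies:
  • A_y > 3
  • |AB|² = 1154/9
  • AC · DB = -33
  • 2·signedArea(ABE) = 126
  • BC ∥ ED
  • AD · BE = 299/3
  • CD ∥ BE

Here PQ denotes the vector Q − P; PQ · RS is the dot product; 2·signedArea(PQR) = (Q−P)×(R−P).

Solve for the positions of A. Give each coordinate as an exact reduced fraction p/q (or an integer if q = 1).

A = (-10/3, 11/3)

1. A_x = -10/3  [AC · DB = -33 ∩ AD · BE = 299/3]
2. A_y = 11/3  [AC · DB = -33 ∩ AD · BE = 299/3]
   → A = (-10/3, 11/3)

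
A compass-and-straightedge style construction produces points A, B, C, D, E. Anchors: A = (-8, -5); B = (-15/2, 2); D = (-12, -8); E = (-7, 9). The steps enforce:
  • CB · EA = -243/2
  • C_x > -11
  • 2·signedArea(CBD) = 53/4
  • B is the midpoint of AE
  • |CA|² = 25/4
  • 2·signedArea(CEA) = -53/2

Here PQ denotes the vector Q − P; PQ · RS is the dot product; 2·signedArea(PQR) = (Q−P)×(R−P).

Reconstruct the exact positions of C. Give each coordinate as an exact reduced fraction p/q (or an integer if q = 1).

1. C_x = -10  [2·signedArea(CBD) = 53/4 ∩ 2·signedArea(CEA) = -53/2]
2. C_y = -13/2  [2·signedArea(CBD) = 53/4 ∩ 2·signedArea(CEA) = -53/2]
   → C = (-10, -13/2)

C = (-10, -13/2)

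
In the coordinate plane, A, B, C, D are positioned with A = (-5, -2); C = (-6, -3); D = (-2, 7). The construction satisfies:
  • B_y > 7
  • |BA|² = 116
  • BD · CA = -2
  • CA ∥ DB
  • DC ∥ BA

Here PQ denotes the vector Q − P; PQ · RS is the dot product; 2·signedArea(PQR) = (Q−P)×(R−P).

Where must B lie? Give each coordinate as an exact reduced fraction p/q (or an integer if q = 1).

1. B_x = -1  [DC ∥ BA ∩ CA ∥ DB]
2. B_y = 8  [DC ∥ BA ∩ CA ∥ DB]
   → B = (-1, 8)

B = (-1, 8)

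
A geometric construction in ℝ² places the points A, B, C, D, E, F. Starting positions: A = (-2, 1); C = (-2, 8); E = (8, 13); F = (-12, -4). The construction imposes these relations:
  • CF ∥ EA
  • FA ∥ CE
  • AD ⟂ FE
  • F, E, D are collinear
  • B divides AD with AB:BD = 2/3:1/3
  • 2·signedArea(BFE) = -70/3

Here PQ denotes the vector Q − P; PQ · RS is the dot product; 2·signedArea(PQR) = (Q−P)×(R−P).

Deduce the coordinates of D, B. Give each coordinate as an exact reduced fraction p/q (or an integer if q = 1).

B = (-6514/2067, 4867/2067)
D = (-2568/689, 2089/689)

1. D_x = -2568/689  [F, E, D are collinear ∩ AD ⟂ FE]
2. D_y = 2089/689  [F, E, D are collinear ∩ AD ⟂ FE]
   → D = (-2568/689, 2089/689)
3. B_x = -6514/2067  [B divides AD with AB:BD = 2/3:1/3]
4. B_y = 4867/2067  [B divides AD with AB:BD = 2/3:1/3]
   → B = (-6514/2067, 4867/2067)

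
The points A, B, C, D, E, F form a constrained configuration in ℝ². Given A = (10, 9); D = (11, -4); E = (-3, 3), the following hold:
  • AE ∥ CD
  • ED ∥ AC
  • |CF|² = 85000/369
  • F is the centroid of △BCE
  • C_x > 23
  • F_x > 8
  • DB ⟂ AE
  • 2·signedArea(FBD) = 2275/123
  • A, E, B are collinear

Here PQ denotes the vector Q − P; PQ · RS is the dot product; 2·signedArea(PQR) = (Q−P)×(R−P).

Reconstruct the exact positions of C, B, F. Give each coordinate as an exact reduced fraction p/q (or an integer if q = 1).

B = (241/41, 291/41)
C = (24, 2)
F = (1102/123, 496/123)

1. C_x = 24  [AE ∥ CD ∩ ED ∥ AC]
2. C_y = 2  [AE ∥ CD ∩ ED ∥ AC]
   → C = (24, 2)
3. B_x = 241/41  [A, E, B are collinear ∩ DB ⟂ AE]
4. B_y = 291/41  [A, E, B are collinear ∩ DB ⟂ AE]
   → B = (241/41, 291/41)
5. F_x = 1102/123  [F is the centroid of △BCE]
6. F_y = 496/123  [F is the centroid of △BCE]
   → F = (1102/123, 496/123)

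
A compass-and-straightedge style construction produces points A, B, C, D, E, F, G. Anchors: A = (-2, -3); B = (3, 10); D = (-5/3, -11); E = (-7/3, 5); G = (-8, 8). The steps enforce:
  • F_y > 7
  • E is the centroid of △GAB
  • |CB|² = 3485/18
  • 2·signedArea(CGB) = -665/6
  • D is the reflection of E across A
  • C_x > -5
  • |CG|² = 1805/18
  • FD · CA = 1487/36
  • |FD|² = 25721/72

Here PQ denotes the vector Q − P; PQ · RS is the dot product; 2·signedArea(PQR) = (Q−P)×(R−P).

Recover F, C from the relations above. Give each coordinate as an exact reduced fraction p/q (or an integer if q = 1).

C = (-29/6, -3/2)
F = (-79/12, 29/4)

1. C_x = -29/6  [line -2·x + 11·y + 41/6 = 0 ∩ |CG|² = 1805/18]
2. C_y = -3/2  [line -2·x + 11·y + 41/6 = 0 ∩ |CG|² = 1805/18]
   → C = (-29/6, -3/2)
3. F_x = -79/12  [line -17/6·x + 3/2·y + -1063/36 = 0 ∩ |FD|² = 25721/72]
4. F_y = 29/4  [line -17/6·x + 3/2·y + -1063/36 = 0 ∩ |FD|² = 25721/72]
   → F = (-79/12, 29/4)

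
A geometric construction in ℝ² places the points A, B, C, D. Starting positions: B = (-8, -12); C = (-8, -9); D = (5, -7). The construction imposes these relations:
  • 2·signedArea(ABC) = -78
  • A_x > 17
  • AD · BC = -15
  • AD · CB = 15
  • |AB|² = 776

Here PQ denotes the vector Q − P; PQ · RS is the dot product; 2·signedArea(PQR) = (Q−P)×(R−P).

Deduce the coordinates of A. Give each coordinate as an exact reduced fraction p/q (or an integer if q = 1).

1. A_x = 18  [AD · CB = 15 ∩ 2·signedArea(ABC) = -78]
2. A_y = -2  [AD · CB = 15 ∩ 2·signedArea(ABC) = -78]
   → A = (18, -2)

A = (18, -2)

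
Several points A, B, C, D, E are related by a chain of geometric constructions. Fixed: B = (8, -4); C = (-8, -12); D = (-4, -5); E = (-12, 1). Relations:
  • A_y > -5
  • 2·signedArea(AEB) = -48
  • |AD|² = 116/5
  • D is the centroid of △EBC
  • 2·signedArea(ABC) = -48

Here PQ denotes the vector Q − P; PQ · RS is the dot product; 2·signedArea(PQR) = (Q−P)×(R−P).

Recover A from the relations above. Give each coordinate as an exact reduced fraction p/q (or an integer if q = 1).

1. A_x = 4/5  [2·signedArea(ABC) = -48 ∩ 2·signedArea(AEB) = -48]
2. A_y = -23/5  [2·signedArea(ABC) = -48 ∩ 2·signedArea(AEB) = -48]
   → A = (4/5, -23/5)

A = (4/5, -23/5)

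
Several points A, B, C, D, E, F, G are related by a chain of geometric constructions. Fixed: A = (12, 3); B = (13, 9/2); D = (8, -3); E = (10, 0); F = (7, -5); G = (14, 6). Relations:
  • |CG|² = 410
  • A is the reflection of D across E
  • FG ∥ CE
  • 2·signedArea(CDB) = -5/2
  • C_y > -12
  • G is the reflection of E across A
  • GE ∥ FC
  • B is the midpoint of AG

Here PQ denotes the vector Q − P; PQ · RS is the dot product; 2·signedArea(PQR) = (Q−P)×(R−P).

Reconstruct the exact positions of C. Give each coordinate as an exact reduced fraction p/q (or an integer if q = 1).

C = (3, -11)

1. C_x = 3  [FG ∥ CE ∩ GE ∥ FC]
2. C_y = -11  [FG ∥ CE ∩ GE ∥ FC]
   → C = (3, -11)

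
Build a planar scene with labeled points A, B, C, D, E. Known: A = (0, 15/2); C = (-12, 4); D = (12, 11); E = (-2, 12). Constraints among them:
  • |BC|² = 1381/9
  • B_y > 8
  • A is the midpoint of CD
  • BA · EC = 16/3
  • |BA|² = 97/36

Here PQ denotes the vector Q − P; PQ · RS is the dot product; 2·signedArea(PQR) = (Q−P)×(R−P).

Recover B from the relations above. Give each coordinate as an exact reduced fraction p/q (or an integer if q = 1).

B = (-2/3, 9)

1. B_x = -2/3  [line 10·x + 8·y + -196/3 = 0 ∩ |BA|² = 97/36]
2. B_y = 9  [line 10·x + 8·y + -196/3 = 0 ∩ |BA|² = 97/36]
   → B = (-2/3, 9)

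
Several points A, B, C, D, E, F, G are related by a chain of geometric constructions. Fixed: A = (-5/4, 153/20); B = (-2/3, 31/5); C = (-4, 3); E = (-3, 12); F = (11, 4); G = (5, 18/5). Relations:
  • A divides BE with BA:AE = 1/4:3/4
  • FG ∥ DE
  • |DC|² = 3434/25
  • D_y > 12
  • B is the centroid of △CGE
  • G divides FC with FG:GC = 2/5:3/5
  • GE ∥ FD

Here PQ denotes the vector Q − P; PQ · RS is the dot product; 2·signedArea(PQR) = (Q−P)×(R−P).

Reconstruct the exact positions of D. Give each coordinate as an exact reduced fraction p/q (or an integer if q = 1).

1. D_x = 3  [FG ∥ DE ∩ GE ∥ FD]
2. D_y = 62/5  [FG ∥ DE ∩ GE ∥ FD]
   → D = (3, 62/5)

D = (3, 62/5)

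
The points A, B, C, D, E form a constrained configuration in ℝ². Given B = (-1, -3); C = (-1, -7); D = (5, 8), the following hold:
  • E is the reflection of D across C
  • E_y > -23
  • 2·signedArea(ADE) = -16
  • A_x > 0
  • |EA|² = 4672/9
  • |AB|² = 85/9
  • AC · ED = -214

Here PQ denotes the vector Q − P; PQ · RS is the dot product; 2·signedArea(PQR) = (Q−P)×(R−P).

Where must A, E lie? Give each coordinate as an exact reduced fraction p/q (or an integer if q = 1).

1. E_x = -7  [E is the reflection of D across C]
2. E_y = -22  [E is the reflection of D across C]
   → E = (-7, -22)
3. A_x = 1  [AC · ED = -214 ∩ 2·signedArea(ADE) = -16]
4. A_y = -2/3  [AC · ED = -214 ∩ 2·signedArea(ADE) = -16]
   → A = (1, -2/3)

A = (1, -2/3)
E = (-7, -22)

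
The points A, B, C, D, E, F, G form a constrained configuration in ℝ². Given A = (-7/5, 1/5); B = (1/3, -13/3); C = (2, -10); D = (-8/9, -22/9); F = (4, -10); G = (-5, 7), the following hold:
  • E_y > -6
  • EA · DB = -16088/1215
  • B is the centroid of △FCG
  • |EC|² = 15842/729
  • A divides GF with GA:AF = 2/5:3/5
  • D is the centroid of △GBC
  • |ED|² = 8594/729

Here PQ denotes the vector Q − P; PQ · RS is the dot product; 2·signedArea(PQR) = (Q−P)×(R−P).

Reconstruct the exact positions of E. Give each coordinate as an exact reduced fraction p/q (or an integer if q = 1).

1. E_x = 13/27  [line -11/9·x + 17/9·y + 2710/243 = 0 ∩ |EC|² = 15842/729]
2. E_y = -151/27  [line -11/9·x + 17/9·y + 2710/243 = 0 ∩ |EC|² = 15842/729]
   → E = (13/27, -151/27)

E = (13/27, -151/27)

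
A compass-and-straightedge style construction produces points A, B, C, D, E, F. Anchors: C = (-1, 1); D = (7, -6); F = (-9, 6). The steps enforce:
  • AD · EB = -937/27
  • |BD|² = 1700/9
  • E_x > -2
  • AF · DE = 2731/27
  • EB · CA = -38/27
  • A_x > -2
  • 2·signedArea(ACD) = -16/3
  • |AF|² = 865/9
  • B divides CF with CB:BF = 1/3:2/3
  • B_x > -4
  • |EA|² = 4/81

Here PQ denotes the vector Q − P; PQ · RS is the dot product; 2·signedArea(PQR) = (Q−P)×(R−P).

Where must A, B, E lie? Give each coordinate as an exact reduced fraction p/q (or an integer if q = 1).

1. A_x = -1  [line 7·x + 8·y + 13/3 = 0 ∩ |AF|² = 865/9]
2. A_y = 1/3  [line 7·x + 8·y + 13/3 = 0 ∩ |AF|² = 865/9]
   → A = (-1, 1/3)
3. B_x = -11/3  [B divides CF with CB:BF = 1/3:2/3]
4. B_y = 8/3  [B divides CF with CB:BF = 1/3:2/3]
   → B = (-11/3, 8/3)
5. E_x = -1  [AF · DE = 2731/27 ∩ EB · CA = -38/27]
6. E_y = 5/9  [AF · DE = 2731/27 ∩ EB · CA = -38/27]
   → E = (-1, 5/9)

A = (-1, 1/3)
B = (-11/3, 8/3)
E = (-1, 5/9)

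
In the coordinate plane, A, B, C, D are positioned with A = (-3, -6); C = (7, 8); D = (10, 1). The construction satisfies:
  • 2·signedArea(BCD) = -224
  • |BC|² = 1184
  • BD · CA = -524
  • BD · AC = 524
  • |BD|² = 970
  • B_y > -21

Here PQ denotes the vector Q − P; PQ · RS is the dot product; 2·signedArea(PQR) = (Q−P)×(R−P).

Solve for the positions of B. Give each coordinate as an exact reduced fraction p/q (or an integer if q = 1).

1. B_x = -13  [2·signedArea(BCD) = -224 ∩ BD · CA = -524]
2. B_y = -20  [2·signedArea(BCD) = -224 ∩ BD · CA = -524]
   → B = (-13, -20)

B = (-13, -20)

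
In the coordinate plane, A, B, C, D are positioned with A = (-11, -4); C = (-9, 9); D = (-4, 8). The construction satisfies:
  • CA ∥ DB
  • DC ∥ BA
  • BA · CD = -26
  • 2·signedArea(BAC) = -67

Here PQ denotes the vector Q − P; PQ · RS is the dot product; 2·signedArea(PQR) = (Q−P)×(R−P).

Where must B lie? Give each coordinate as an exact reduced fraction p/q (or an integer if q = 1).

1. B_x = -6  [DC ∥ BA ∩ CA ∥ DB]
2. B_y = -5  [DC ∥ BA ∩ CA ∥ DB]
   → B = (-6, -5)

B = (-6, -5)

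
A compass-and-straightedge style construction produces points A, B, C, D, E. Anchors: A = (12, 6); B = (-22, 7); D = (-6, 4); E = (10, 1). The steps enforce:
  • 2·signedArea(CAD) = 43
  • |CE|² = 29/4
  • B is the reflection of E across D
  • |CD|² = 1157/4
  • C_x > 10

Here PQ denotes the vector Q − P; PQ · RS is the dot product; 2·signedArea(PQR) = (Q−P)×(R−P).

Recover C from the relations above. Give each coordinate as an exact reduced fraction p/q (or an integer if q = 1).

1. C_x = 11  [line 2·x + -18·y + 41 = 0 ∩ |CD|² = 1157/4]
2. C_y = 7/2  [line 2·x + -18·y + 41 = 0 ∩ |CD|² = 1157/4]
   → C = (11, 7/2)

C = (11, 7/2)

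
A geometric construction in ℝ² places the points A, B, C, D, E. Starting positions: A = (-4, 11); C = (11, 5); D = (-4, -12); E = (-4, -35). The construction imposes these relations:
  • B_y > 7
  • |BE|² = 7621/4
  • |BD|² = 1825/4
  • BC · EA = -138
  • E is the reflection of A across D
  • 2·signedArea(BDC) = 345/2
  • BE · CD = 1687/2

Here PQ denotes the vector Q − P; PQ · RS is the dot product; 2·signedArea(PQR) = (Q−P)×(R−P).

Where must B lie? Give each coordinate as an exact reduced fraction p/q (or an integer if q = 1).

B = (7/2, 8)

1. B_x = 7/2  [BE · CD = 1687/2 ∩ BC · EA = -138]
2. B_y = 8  [BE · CD = 1687/2 ∩ BC · EA = -138]
   → B = (7/2, 8)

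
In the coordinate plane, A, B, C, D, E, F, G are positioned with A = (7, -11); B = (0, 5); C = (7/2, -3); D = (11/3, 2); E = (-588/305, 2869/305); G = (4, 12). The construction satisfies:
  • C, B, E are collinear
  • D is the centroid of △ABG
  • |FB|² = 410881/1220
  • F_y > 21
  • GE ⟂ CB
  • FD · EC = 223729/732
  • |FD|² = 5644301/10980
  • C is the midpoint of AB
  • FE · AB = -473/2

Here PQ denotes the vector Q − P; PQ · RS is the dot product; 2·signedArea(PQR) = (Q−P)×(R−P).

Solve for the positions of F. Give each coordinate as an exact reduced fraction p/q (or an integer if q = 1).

F = (-4487/610, 6653/305)

1. F_x = -4487/610  [line 7·x + -16·y + 801/2 = 0 ∩ |FB|² = 410881/1220]
2. F_y = 6653/305  [line 7·x + -16·y + 801/2 = 0 ∩ |FB|² = 410881/1220]
   → F = (-4487/610, 6653/305)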